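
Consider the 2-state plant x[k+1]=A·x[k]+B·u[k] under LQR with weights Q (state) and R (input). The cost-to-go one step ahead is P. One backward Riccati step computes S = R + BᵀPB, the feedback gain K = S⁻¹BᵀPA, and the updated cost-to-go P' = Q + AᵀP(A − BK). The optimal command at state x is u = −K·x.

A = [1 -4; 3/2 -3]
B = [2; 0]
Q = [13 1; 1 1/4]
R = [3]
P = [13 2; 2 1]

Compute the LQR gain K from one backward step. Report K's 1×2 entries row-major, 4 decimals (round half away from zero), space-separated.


BᵀP = [26.0000 4.0000]
S = R + BᵀPB = [3] + [52.0000] = [55.0000]
BᵀPA = [32.0000 -116.0000]
K = S⁻¹·BᵀPA = [0.5818 -2.1091]
A−BK = [-0.1636 0.2182; 1.5000 -3.0000]
AᵀP(A−BK) = [2.6318 -7.0091; -7.0091 20.3455]
P' = Q + AᵀP(A−BK) = [15.6318 -6.0091; -6.0091 20.5955]
tr(P') = 36.2273

0.5818 -2.1091


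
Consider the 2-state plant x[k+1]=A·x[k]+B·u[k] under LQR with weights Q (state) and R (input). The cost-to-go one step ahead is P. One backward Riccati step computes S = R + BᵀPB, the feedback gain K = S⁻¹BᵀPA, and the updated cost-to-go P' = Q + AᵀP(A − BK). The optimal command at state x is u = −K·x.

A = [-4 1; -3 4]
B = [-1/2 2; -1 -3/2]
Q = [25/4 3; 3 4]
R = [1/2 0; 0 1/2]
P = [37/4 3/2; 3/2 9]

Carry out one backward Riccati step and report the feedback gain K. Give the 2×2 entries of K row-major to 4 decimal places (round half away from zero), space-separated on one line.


4.1966 -3.3243 -0.8916 -0.3663

BᵀP = [-6.1250 -9.7500; 16.2500 -10.5000]
S = R + BᵀPB = [1/2 0; 0 1/2] + [12.8125 2.3750; 2.3750 48.2500] = [13.3125 2.3750; 2.3750 48.7500]
BᵀPA = [53.7500 -45.1250; -33.5000 -25.7500]
K = S⁻¹·BᵀPA = [4.1966 -3.3243; -0.8916 -0.3663]
A−BK = [-0.1184 0.0703; -0.1408 0.1263]
AᵀP(A−BK) = [9.5616 -7.0866; -7.0866 5.8086]
P' = Q + AᵀP(A−BK) = [15.8116 -4.0866; -4.0866 9.8086]
tr(P') = 25.6202


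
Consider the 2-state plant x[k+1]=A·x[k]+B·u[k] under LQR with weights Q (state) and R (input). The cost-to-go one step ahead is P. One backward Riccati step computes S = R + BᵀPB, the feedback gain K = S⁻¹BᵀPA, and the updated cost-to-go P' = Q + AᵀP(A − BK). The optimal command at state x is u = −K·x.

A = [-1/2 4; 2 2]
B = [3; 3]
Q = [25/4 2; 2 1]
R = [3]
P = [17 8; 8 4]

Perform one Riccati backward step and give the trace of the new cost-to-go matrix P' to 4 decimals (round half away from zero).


12.1004

BᵀP = [75.0000 36.0000]
S = R + BᵀPB = [3] + [333.0000] = [336.0000]
BᵀPA = [34.5000 372.0000]
K = S⁻¹·BᵀPA = [0.1027 1.1071]
A−BK = [-0.8080 0.6786; 1.6920 -1.3214]
AᵀP(A−BK) = [0.7076 -0.1964; -0.1964 4.1429]
P' = Q + AᵀP(A−BK) = [6.9576 1.8036; 1.8036 5.1429]
tr(P') = 12.1004


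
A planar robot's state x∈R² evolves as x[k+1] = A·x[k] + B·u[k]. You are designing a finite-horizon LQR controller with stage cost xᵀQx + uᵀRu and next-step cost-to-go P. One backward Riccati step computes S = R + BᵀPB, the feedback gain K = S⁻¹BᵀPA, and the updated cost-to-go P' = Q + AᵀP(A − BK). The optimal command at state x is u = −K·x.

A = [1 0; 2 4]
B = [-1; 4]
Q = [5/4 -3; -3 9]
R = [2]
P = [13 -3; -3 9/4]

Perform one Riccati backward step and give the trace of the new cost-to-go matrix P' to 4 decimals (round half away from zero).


25.5167

BᵀP = [-25.0000 12.0000]
S = R + BᵀPB = [2] + [73.0000] = [75.0000]
BᵀPA = [-1.0000 48.0000]
K = S⁻¹·BᵀPA = [-0.0133 0.6400]
A−BK = [0.9867 0.6400; 2.0533 1.4400]
AᵀP(A−BK) = [9.9867 6.6400; 6.6400 5.2800]
P' = Q + AᵀP(A−BK) = [11.2367 3.6400; 3.6400 14.2800]
tr(P') = 25.5167


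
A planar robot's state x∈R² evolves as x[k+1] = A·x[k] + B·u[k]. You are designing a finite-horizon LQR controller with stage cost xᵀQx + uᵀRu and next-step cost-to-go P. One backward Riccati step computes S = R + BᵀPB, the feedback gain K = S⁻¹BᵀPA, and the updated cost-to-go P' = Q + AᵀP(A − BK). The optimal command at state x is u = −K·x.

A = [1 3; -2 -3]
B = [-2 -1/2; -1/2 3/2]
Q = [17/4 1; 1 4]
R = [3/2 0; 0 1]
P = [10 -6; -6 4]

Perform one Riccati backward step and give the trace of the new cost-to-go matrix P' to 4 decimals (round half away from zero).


BᵀP = [-17.0000 10.0000; -14.0000 9.0000]
S = R + BᵀPB = [3/2 0; 0 1] + [29.0000 23.5000; 23.5000 20.5000] = [30.5000 23.5000; 23.5000 21.5000]
BᵀPA = [-37.0000 -81.0000; -32.0000 -69.0000]
K = S⁻¹·BᵀPA = [-0.4203 -1.1594; -1.0290 -1.9420]
A−BK = [-0.3551 -0.2899; -0.6667 -0.6667]
AᵀP(A−BK) = [1.5217 2.9565; 2.9565 6.0870]
P' = Q + AᵀP(A−BK) = [5.7717 3.9565; 3.9565 10.0870]
tr(P') = 15.8587

15.8587


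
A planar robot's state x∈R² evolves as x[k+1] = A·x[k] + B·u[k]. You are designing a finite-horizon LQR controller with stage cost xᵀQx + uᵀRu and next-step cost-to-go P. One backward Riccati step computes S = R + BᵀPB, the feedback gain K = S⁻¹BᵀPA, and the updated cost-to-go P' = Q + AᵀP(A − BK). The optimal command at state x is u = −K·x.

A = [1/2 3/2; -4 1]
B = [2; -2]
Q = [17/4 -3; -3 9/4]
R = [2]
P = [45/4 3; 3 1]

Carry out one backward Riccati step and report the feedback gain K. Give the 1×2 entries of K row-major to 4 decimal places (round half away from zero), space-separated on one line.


BᵀP = [16.5000 4.0000]
S = R + BᵀPB = [2] + [25.0000] = [27.0000]
BᵀPA = [-7.7500 28.7500]
K = S⁻¹·BᵀPA = [-0.2870 1.0648]
A−BK = [1.0741 -0.6296; -4.5741 3.1296]
AᵀP(A−BK) = [4.5880 -3.8102; -3.8102 4.6991]
P' = Q + AᵀP(A−BK) = [8.8380 -6.8102; -6.8102 6.9491]
tr(P') = 15.7870

-0.2870 1.0648


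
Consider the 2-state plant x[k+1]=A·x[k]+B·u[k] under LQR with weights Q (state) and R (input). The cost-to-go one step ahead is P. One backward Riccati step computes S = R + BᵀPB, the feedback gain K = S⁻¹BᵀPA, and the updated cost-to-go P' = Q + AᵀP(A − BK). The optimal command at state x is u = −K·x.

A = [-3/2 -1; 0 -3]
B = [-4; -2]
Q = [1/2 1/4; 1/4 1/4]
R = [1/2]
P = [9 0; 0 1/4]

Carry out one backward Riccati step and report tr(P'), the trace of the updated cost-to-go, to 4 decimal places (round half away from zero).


2.5438

BᵀP = [-36.0000 -0.5000]
S = R + BᵀPB = [1/2] + [145.0000] = [145.5000]
BᵀPA = [54.0000 37.5000]
K = S⁻¹·BᵀPA = [0.3711 0.2577]
A−BK = [-0.0155 0.0309; 0.7423 -2.4845]
AᵀP(A−BK) = [0.2088 -0.4175; -0.4175 1.5851]
P' = Q + AᵀP(A−BK) = [0.7088 -0.1675; -0.1675 1.8351]
tr(P') = 2.5438


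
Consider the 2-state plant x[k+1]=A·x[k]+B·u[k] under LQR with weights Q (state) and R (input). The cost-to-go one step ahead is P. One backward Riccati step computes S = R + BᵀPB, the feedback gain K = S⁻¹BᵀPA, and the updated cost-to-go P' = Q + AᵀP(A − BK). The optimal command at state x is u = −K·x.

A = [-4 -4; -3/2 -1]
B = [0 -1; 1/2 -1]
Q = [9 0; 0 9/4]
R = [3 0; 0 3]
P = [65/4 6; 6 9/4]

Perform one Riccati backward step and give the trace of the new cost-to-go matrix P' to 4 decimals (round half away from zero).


68.5661

BᵀP = [3.0000 1.1250; -22.2500 -8.2500]
S = R + BᵀPB = [3 0; 0 3] + [0.5625 -4.1250; -4.1250 30.5000] = [3.5625 -4.1250; -4.1250 33.5000]
BᵀPA = [-13.6875 -13.1250; 101.3750 97.2500]
K = S⁻¹·BᵀPA = [-0.3944 -0.3765; 2.9776 2.8566]
A−BK = [-1.0224 -1.1434; 1.6748 2.0449]
AᵀP(A−BK) = [29.8145 28.6312; 28.6312 27.5016]
P' = Q + AᵀP(A−BK) = [38.8145 28.6312; 28.6312 29.7516]
tr(P') = 68.5661


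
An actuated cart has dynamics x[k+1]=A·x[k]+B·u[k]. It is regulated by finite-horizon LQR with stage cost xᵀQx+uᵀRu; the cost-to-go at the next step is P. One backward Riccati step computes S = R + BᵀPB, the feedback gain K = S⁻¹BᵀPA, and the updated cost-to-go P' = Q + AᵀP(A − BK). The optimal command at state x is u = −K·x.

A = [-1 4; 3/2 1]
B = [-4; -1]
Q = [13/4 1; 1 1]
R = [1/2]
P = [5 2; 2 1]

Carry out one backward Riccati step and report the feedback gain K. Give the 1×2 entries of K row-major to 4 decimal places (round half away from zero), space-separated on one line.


BᵀP = [-22.0000 -9.0000]
S = R + BᵀPB = [1/2] + [97.0000] = [97.5000]
BᵀPA = [8.5000 -97.0000]
K = S⁻¹·BᵀPA = [0.0872 -0.9949]
A−BK = [-0.6513 0.0205; 1.5872 0.0051]
AᵀP(A−BK) = [0.5090 -0.0436; -0.0436 0.4974]
P' = Q + AᵀP(A−BK) = [3.7590 0.9564; 0.9564 1.4974]
tr(P') = 5.2564

0.0872 -0.9949


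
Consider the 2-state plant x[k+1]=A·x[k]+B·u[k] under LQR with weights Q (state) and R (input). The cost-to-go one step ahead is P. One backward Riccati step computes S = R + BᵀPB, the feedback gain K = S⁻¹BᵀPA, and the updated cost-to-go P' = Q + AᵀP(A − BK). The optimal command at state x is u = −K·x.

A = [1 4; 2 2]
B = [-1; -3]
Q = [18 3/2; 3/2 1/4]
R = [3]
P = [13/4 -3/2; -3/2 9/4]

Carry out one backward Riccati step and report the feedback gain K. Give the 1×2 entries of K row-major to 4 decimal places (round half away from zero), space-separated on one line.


BᵀP = [1.2500 -5.2500]
S = R + BᵀPB = [3] + [14.5000] = [17.5000]
BᵀPA = [-9.2500 -5.5000]
K = S⁻¹·BᵀPA = [-0.5286 -0.3143]
A−BK = [0.4714 3.6857; 0.4143 1.0571]
AᵀP(A−BK) = [1.3607 4.0929; 4.0929 35.2714]
P' = Q + AᵀP(A−BK) = [19.3607 5.5929; 5.5929 35.5214]
tr(P') = 54.8821

-0.5286 -0.3143


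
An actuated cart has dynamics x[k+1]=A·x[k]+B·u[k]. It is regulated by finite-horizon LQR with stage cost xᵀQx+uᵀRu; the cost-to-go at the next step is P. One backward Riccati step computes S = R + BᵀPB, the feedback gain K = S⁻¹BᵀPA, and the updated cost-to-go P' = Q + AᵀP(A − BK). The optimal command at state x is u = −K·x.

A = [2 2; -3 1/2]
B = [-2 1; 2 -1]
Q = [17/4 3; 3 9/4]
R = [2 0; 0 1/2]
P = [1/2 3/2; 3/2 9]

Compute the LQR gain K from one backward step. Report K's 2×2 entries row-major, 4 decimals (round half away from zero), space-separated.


BᵀP = [2.0000 15.0000; -1.0000 -7.5000]
S = R + BᵀPB = [2 0; 0 1/2] + [26.0000 -13.0000; -13.0000 6.5000] = [28.0000 -13.0000; -13.0000 7.0000]
BᵀPA = [-41.0000 11.5000; 20.5000 -5.7500]
K = S⁻¹·BᵀPA = [-0.7593 0.2130; 1.5185 -0.4259]
A−BK = [-1.0370 2.8519; 0.0370 -0.3519]
AᵀP(A−BK) = [2.7407 -1.5370; -1.5370 2.3519]
P' = Q + AᵀP(A−BK) = [6.9907 1.4630; 1.4630 4.6019]
tr(P') = 11.5926

-0.7593 0.2130 1.5185 -0.4259


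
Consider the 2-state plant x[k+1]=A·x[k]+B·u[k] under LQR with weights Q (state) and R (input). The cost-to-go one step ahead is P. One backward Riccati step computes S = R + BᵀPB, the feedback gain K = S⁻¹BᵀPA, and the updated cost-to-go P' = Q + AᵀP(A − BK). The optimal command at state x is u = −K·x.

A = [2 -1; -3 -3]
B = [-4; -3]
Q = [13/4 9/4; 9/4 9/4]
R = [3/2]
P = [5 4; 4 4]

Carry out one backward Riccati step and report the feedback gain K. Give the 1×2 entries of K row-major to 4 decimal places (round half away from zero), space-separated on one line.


0.0937 0.5433

BᵀP = [-32.0000 -28.0000]
S = R + BᵀPB = [3/2] + [212.0000] = [213.5000]
BᵀPA = [20.0000 116.0000]
K = S⁻¹·BᵀPA = [0.0937 0.5433]
A−BK = [2.3747 1.1733; -2.7190 -1.3700]
AᵀP(A−BK) = [6.1265 3.1335; 3.1335 1.9742]
P' = Q + AᵀP(A−BK) = [9.3765 5.3835; 5.3835 4.2242]
tr(P') = 13.6007


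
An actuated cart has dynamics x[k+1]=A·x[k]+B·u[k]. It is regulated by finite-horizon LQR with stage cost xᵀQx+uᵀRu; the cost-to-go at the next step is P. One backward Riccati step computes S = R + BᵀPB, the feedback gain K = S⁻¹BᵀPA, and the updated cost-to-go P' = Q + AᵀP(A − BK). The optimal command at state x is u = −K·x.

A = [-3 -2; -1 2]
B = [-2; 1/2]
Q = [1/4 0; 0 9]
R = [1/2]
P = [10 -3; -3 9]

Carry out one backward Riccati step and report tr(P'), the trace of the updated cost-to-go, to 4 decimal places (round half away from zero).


BᵀP = [-21.5000 10.5000]
S = R + BᵀPB = [1/2] + [48.2500] = [48.7500]
BᵀPA = [54.0000 64.0000]
K = S⁻¹·BᵀPA = [1.1077 1.3128]
A−BK = [-0.7846 0.6256; -1.5538 1.3436]
AᵀP(A−BK) = [21.1846 -16.8923; -16.8923 15.9795]
P' = Q + AᵀP(A−BK) = [21.4346 -16.8923; -16.8923 24.9795]
tr(P') = 46.4141

46.4141


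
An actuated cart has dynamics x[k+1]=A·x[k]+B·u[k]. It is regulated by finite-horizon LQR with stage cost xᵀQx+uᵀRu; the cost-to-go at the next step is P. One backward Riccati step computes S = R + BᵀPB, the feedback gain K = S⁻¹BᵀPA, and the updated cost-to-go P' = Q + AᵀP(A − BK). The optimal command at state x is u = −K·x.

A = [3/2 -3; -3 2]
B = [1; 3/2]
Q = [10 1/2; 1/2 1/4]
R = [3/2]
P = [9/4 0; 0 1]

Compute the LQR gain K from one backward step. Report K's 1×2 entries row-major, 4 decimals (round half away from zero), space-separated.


-0.1875 -0.6250

BᵀP = [2.2500 1.5000]
S = R + BᵀPB = [3/2] + [4.5000] = [6.0000]
BᵀPA = [-1.1250 -3.7500]
K = S⁻¹·BᵀPA = [-0.1875 -0.6250]
A−BK = [1.6875 -2.3750; -2.7188 2.9375]
AᵀP(A−BK) = [13.8516 -16.8281; -16.8281 21.9063]
P' = Q + AᵀP(A−BK) = [23.8516 -16.3281; -16.3281 22.1563]
tr(P') = 46.0078


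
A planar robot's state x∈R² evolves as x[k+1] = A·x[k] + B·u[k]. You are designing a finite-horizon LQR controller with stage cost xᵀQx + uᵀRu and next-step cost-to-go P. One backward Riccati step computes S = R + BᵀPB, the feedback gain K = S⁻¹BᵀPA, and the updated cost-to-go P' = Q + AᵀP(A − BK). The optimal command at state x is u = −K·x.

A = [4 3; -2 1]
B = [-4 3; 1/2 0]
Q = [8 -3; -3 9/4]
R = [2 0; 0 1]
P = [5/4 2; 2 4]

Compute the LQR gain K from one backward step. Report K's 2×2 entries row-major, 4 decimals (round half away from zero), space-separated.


BᵀP = [-4.0000 -6.0000; 3.7500 6.0000]
S = R + BᵀPB = [2 0; 0 1] + [13.0000 -12.0000; -12.0000 11.2500] = [15.0000 -12.0000; -12.0000 12.2500]
BᵀPA = [-4.0000 -18.0000; 3.0000 17.2500]
K = S⁻¹·BᵀPA = [-0.3270 -0.3396; -0.0755 1.0755]
A−BK = [2.9182 -1.5849; -1.8365 1.1698]
AᵀP(A−BK) = [2.9182 -1.5849; -1.5849 2.5849]
P' = Q + AᵀP(A−BK) = [10.9182 -4.5849; -4.5849 4.8349]
tr(P') = 15.7531

-0.3270 -0.3396 -0.0755 1.0755


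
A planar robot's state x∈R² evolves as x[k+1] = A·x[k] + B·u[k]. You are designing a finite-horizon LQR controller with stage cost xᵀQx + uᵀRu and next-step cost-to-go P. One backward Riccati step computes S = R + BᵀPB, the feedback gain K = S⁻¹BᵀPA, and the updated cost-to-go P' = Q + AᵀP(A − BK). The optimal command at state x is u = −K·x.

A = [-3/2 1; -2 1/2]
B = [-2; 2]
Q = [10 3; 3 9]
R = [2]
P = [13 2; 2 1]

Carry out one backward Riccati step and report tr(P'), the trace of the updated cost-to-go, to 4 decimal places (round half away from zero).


34.3095

BᵀP = [-22.0000 -2.0000]
S = R + BᵀPB = [2] + [40.0000] = [42.0000]
BᵀPA = [37.0000 -23.0000]
K = S⁻¹·BᵀPA = [0.8810 -0.5476]
A−BK = [0.2619 -0.0952; -3.7619 1.5952]
AᵀP(A−BK) = [12.6548 -5.7381; -5.7381 2.6548]
P' = Q + AᵀP(A−BK) = [22.6548 -2.7381; -2.7381 11.6548]
tr(P') = 34.3095


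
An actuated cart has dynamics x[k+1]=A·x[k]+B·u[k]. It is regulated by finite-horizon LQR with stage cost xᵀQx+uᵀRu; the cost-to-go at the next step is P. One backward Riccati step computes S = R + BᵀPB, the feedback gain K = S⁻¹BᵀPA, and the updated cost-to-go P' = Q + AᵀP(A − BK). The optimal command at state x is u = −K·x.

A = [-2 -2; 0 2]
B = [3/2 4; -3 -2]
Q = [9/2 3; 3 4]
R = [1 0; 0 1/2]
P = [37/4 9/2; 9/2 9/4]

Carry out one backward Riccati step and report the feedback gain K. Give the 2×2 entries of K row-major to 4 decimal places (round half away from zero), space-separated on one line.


BᵀP = [0.3750 0.0000; 28.0000 13.5000]
S = R + BᵀPB = [1 0; 0 1/2] + [0.5625 1.5000; 1.5000 85.0000] = [1.5625 1.5000; 1.5000 85.5000]
BᵀPA = [-0.7500 -0.7500; -56.0000 -29.0000]
K = S⁻¹·BᵀPA = [0.1513 -0.1570; -0.6576 -0.3364]
A−BK = [0.4035 -0.4187; -0.8613 0.8561]
AᵀP(A−BK) = [0.2865 0.0424; 0.0424 0.1259]
P' = Q + AᵀP(A−BK) = [4.7865 3.0424; 3.0424 4.1259]
tr(P') = 8.9123

0.1513 -0.1570 -0.6576 -0.3364


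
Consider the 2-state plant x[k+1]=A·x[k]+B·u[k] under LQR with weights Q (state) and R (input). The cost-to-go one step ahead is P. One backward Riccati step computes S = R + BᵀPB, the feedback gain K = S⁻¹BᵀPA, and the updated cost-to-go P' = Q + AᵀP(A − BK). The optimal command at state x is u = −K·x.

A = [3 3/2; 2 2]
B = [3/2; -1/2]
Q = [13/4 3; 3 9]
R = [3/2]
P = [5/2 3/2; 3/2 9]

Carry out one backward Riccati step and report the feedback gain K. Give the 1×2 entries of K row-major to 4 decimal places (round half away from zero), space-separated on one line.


BᵀP = [3.0000 -2.2500]
S = R + BᵀPB = [3/2] + [5.6250] = [7.1250]
BᵀPA = [4.5000 0.0000]
K = S⁻¹·BᵀPA = [0.6316 0.0000]
A−BK = [2.0526 1.5000; 2.3158 2.0000]
AᵀP(A−BK) = [73.6579 60.7500; 60.7500 50.6250]
P' = Q + AᵀP(A−BK) = [76.9079 63.7500; 63.7500 59.6250]
tr(P') = 136.5329

0.6316 0.0000


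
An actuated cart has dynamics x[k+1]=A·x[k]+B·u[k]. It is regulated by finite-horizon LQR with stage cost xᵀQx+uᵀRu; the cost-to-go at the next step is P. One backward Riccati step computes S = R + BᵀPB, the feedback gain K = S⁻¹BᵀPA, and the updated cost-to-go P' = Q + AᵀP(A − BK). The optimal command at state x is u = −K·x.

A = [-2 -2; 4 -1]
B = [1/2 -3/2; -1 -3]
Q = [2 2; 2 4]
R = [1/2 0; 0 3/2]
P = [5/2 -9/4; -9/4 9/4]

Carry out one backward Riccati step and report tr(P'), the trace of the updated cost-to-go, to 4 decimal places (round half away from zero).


BᵀP = [3.5000 -3.3750; 3.0000 -3.3750]
S = R + BᵀPB = [1/2 0; 0 3/2] + [5.1250 4.8750; 4.8750 5.6250] = [5.6250 4.8750; 4.8750 7.1250]
BᵀPA = [-20.5000 -3.6250; -19.5000 -2.6250]
K = S⁻¹·BᵀPA = [-3.1264 -0.7989; -0.5977 0.1782]
A−BK = [-1.3333 -1.3333; -0.9195 -1.2644]
AᵀP(A−BK) = [6.2529 1.5977; 1.5977 0.8218]
P' = Q + AᵀP(A−BK) = [8.2529 3.5977; 3.5977 4.8218]
tr(P') = 13.0747

13.0747


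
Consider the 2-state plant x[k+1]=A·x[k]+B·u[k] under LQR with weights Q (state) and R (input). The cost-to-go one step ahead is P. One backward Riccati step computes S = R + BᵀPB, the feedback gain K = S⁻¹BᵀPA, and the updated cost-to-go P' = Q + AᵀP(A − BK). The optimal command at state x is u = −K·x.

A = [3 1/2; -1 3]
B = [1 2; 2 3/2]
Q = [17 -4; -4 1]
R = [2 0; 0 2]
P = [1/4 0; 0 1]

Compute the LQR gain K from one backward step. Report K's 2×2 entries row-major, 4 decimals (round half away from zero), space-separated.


-0.3191 0.7553 0.2128 0.4012

BᵀP = [0.2500 2.0000; 0.5000 1.5000]
S = R + BᵀPB = [2 0; 0 2] + [4.2500 3.5000; 3.5000 3.2500] = [6.2500 3.5000; 3.5000 5.2500]
BᵀPA = [-1.2500 6.1250; 0.0000 4.7500]
K = S⁻¹·BᵀPA = [-0.3191 0.7553; 0.2128 0.4012]
A−BK = [2.8936 -1.0578; -0.6809 0.8875]
AᵀP(A−BK) = [2.8511 -1.6809; -1.6809 2.5304]
P' = Q + AᵀP(A−BK) = [19.8511 -5.6809; -5.6809 3.5304]
tr(P') = 23.3815


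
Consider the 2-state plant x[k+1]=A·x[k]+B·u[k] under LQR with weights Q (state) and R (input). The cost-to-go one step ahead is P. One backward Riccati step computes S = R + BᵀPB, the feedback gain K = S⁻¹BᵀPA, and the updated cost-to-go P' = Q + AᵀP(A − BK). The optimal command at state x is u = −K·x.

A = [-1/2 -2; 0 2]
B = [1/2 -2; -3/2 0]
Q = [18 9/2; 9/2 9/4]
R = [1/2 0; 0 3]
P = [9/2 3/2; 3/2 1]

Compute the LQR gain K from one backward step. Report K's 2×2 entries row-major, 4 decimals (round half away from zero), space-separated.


0.0000 -0.9231 0.2143 0.5714

BᵀP = [0.0000 -0.7500; -9.0000 -3.0000]
S = R + BᵀPB = [1/2 0; 0 3] + [1.1250 0.0000; 0.0000 18.0000] = [1.6250 0.0000; 0.0000 21.0000]
BᵀPA = [0.0000 -1.5000; 4.5000 12.0000]
K = S⁻¹·BᵀPA = [0.0000 -0.9231; 0.2143 0.5714]
A−BK = [-0.0714 -0.3956; 0.0000 0.6154]
AᵀP(A−BK) = [0.1607 0.4286; 0.4286 1.7582]
P' = Q + AᵀP(A−BK) = [18.1607 4.9286; 4.9286 4.0082]
tr(P') = 22.1690


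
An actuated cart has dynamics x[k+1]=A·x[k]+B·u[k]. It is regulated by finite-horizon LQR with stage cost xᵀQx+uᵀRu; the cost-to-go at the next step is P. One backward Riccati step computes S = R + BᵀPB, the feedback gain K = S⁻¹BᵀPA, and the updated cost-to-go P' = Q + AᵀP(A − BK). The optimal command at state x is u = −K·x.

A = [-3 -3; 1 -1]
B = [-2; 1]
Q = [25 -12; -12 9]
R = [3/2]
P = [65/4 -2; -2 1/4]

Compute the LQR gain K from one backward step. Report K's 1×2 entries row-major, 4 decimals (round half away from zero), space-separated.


1.4415 1.3278

BᵀP = [-34.5000 4.2500]
S = R + BᵀPB = [3/2] + [73.2500] = [74.7500]
BᵀPA = [107.7500 99.2500]
K = S⁻¹·BᵀPA = [1.4415 1.3278]
A−BK = [-0.1171 -0.3445; -0.4415 -2.3278]
AᵀP(A−BK) = [3.1814 2.9339; 2.9339 2.7199]
P' = Q + AᵀP(A−BK) = [28.1814 -9.0661; -9.0661 11.7199]
tr(P') = 39.9013


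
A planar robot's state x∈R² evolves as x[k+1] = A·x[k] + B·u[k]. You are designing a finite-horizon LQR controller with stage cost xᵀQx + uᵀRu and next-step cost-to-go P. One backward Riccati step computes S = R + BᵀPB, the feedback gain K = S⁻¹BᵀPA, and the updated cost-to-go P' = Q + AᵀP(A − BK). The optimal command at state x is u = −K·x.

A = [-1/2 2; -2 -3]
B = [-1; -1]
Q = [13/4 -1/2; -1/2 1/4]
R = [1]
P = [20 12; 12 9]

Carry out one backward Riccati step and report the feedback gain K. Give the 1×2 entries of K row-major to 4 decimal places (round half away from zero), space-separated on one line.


1.0741 -0.0185

BᵀP = [-32.0000 -21.0000]
S = R + BᵀPB = [1] + [53.0000] = [54.0000]
BᵀPA = [58.0000 -1.0000]
K = S⁻¹·BᵀPA = [1.0741 -0.0185]
A−BK = [0.5741 1.9815; -0.9259 -3.0185]
AᵀP(A−BK) = [2.7037 5.0741; 5.0741 16.9815]
P' = Q + AᵀP(A−BK) = [5.9537 4.5741; 4.5741 17.2315]
tr(P') = 23.1852


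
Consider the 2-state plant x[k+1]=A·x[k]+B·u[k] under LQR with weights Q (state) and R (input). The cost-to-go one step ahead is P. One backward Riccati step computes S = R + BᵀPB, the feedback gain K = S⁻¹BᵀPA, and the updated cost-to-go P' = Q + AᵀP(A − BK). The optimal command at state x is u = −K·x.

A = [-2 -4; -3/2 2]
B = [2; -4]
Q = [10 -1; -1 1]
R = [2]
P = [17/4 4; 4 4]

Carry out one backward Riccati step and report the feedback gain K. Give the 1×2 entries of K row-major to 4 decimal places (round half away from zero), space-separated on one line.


BᵀP = [-7.5000 -8.0000]
S = R + BᵀPB = [2] + [17.0000] = [19.0000]
BᵀPA = [27.0000 14.0000]
K = S⁻¹·BᵀPA = [1.4211 0.7368]
A−BK = [-4.8421 -5.4737; 4.1842 4.9474]
AᵀP(A−BK) = [11.6316 10.1053; 10.1053 9.6842]
P' = Q + AᵀP(A−BK) = [21.6316 9.1053; 9.1053 10.6842]
tr(P') = 32.3158

1.4211 0.7368


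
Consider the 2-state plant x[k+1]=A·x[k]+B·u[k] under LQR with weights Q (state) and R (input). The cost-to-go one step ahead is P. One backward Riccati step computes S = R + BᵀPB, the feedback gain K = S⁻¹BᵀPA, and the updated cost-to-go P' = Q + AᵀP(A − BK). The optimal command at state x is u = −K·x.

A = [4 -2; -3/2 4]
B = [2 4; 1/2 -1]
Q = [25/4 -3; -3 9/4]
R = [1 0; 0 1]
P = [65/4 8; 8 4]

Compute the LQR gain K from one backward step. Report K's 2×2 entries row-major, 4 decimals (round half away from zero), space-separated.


0.3712 0.1839 0.6890 -0.1271

BᵀP = [36.5000 18.0000; 57.0000 28.0000]
S = R + BᵀPB = [1 0; 0 1] + [82.0000 128.0000; 128.0000 200.0000] = [83.0000 128.0000; 128.0000 201.0000]
BᵀPA = [119.0000 -1.0000; 186.0000 -2.0000]
K = S⁻¹·BᵀPA = [0.3712 0.1839; 0.6890 -0.1271]
A−BK = [0.5017 -1.8595; -0.9967 3.7809]
AᵀP(A−BK) = [0.6756 -0.2508; -0.2508 0.9298]
P' = Q + AᵀP(A−BK) = [6.9256 -3.2508; -3.2508 3.1798]
tr(P') = 10.1054


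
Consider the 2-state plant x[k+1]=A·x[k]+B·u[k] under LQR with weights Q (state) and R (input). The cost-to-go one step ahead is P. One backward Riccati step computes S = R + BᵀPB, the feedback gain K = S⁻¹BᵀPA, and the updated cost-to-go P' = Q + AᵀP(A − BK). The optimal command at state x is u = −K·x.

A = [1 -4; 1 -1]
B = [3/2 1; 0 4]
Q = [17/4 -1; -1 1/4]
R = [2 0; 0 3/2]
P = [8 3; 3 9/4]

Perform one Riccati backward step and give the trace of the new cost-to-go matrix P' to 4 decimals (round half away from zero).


BᵀP = [12.0000 4.5000; 20.0000 12.0000]
S = R + BᵀPB = [2 0; 0 3/2] + [18.0000 30.0000; 30.0000 68.0000] = [20.0000 30.0000; 30.0000 69.5000]
BᵀPA = [16.5000 -52.5000; 32.0000 -92.0000]
K = S⁻¹·BᵀPA = [0.3811 -1.8138; 0.2959 -0.5408]
A−BK = [0.1324 -0.7385; -0.1837 1.1633]
AᵀP(A−BK) = [0.4921 -2.0166; -2.0166 9.2717]
P' = Q + AᵀP(A−BK) = [4.7421 -3.0166; -3.0166 9.5217]
tr(P') = 14.2638

14.2638


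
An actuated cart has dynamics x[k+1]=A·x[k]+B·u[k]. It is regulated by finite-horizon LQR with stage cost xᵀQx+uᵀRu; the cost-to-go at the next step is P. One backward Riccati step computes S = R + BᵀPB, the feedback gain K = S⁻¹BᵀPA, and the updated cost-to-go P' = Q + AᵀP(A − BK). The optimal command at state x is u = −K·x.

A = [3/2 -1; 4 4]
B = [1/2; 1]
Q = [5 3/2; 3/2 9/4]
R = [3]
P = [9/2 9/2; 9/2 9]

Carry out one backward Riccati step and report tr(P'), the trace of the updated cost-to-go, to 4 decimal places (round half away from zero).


72.4521

BᵀP = [6.7500 11.2500]
S = R + BᵀPB = [3] + [14.6250] = [17.6250]
BᵀPA = [55.1250 38.2500]
K = S⁻¹·BᵀPA = [3.1277 2.1702]
A−BK = [-0.0638 -2.0851; 0.8723 1.8298]
AᵀP(A−BK) = [35.7128 26.6170; 26.6170 29.4894]
P' = Q + AᵀP(A−BK) = [40.7128 28.1170; 28.1170 31.7394]
tr(P') = 72.4521


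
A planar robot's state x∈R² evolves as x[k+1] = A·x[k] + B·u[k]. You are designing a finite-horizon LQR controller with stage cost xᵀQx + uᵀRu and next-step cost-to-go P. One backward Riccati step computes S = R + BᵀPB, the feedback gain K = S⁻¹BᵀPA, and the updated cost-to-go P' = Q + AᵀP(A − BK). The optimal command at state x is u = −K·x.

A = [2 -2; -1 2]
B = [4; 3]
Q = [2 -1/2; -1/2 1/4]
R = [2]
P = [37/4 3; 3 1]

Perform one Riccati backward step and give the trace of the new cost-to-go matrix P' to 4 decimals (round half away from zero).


BᵀP = [46.0000 15.0000]
S = R + BᵀPB = [2] + [229.0000] = [231.0000]
BᵀPA = [77.0000 -62.0000]
K = S⁻¹·BᵀPA = [0.3333 -0.2684]
A−BK = [0.6667 -0.9264; -2.0000 2.8052]
AᵀP(A−BK) = [0.3333 -0.3333; -0.3333 0.3593]
P' = Q + AᵀP(A−BK) = [2.3333 -0.8333; -0.8333 0.6093]
tr(P') = 2.9426

2.9426


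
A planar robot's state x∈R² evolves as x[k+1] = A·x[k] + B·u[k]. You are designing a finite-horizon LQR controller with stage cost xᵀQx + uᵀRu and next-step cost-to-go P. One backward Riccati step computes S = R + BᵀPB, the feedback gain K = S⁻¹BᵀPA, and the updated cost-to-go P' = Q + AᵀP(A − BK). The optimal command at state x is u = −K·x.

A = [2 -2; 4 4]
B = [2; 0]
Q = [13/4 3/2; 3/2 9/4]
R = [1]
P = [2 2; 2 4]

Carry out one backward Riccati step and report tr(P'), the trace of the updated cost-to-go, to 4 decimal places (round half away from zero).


78.3889

BᵀP = [4.0000 4.0000]
S = R + BᵀPB = [1] + [8.0000] = [9.0000]
BᵀPA = [24.0000 8.0000]
K = S⁻¹·BᵀPA = [2.6667 0.8889]
A−BK = [-3.3333 -3.7778; 4.0000 4.0000]
AᵀP(A−BK) = [40.0000 34.6667; 34.6667 32.8889]
P' = Q + AᵀP(A−BK) = [43.2500 36.1667; 36.1667 35.1389]
tr(P') = 78.3889


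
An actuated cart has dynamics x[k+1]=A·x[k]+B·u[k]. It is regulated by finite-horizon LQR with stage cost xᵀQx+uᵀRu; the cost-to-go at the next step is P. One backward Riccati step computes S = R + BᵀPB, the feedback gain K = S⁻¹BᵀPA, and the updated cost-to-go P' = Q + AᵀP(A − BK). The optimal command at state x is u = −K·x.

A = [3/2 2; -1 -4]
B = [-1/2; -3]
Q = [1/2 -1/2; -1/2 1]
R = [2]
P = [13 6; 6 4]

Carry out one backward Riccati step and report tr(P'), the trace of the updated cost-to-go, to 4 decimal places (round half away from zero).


BᵀP = [-24.5000 -15.0000]
S = R + BᵀPB = [2] + [57.2500] = [59.2500]
BᵀPA = [-21.7500 11.0000]
K = S⁻¹·BᵀPA = [-0.3671 0.1857]
A−BK = [1.3165 2.0928; -2.1013 -3.4430]
AᵀP(A−BK) = [7.2658 11.0380; 11.0380 17.9578]
P' = Q + AᵀP(A−BK) = [7.7658 10.5380; 10.5380 18.9578]
tr(P') = 26.7236

26.7236


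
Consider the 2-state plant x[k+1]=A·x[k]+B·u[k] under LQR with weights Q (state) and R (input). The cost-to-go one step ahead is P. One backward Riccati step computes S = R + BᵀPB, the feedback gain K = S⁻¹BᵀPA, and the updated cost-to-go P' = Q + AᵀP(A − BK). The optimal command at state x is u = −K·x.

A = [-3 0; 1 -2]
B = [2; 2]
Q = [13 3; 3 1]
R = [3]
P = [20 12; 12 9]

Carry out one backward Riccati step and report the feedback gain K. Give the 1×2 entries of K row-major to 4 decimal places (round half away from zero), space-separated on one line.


-0.6977 -0.3907

BᵀP = [64.0000 42.0000]
S = R + BᵀPB = [3] + [212.0000] = [215.0000]
BᵀPA = [-150.0000 -84.0000]
K = S⁻¹·BᵀPA = [-0.6977 -0.3907]
A−BK = [-1.6047 0.7814; 2.3953 -1.2186]
AᵀP(A−BK) = [12.3488 -4.6047; -4.6047 3.1814]
P' = Q + AᵀP(A−BK) = [25.3488 -1.6047; -1.6047 4.1814]
tr(P') = 29.5302


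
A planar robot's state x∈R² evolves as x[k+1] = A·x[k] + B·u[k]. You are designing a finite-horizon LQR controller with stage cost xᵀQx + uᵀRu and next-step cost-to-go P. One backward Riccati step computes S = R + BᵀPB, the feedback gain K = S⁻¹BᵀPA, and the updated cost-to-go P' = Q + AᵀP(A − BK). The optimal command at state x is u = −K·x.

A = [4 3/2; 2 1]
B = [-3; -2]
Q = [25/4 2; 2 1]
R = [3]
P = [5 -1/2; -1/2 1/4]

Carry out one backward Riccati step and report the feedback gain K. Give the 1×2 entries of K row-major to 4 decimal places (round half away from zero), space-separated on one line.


-1.2558 -0.4651

BᵀP = [-14.0000 1.0000]
S = R + BᵀPB = [3] + [40.0000] = [43.0000]
BᵀPA = [-54.0000 -20.0000]
K = S⁻¹·BᵀPA = [-1.2558 -0.4651]
A−BK = [0.2326 0.1047; -0.5116 0.0698]
AᵀP(A−BK) = [5.1860 1.8837; 1.8837 0.6977]
P' = Q + AᵀP(A−BK) = [11.4360 3.8837; 3.8837 1.6977]
tr(P') = 13.1337


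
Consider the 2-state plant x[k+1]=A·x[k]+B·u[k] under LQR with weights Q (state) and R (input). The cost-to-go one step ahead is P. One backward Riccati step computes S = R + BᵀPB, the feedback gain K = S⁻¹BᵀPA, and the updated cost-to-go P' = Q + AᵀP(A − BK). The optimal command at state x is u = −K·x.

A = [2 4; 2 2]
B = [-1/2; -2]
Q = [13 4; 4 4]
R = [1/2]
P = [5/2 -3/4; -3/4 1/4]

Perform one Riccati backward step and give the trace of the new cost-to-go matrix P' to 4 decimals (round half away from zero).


50.0000

BᵀP = [0.2500 -0.1250]
S = R + BᵀPB = [1/2] + [0.1250] = [0.6250]
BᵀPA = [0.2500 0.7500]
K = S⁻¹·BᵀPA = [0.4000 1.2000]
A−BK = [2.2000 4.6000; 2.8000 4.4000]
AᵀP(A−BK) = [4.9000 11.7000; 11.7000 28.1000]
P' = Q + AᵀP(A−BK) = [17.9000 15.7000; 15.7000 32.1000]
tr(P') = 50.0000


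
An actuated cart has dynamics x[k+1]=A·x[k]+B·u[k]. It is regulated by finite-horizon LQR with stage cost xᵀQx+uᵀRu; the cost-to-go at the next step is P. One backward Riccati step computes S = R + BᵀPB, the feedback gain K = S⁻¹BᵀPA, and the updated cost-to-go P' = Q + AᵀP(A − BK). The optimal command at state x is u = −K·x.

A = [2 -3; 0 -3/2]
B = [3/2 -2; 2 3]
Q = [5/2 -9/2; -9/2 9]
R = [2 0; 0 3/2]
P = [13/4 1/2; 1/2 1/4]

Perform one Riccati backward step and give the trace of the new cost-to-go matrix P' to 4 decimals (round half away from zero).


16.1746

BᵀP = [5.8750 1.2500; -5.0000 -0.2500]
S = R + BᵀPB = [2 0; 0 3/2] + [11.3125 -8.0000; -8.0000 9.2500] = [13.3125 -8.0000; -8.0000 10.7500]
BᵀPA = [11.7500 -19.5000; -10.0000 15.3750]
K = S⁻¹·BᵀPA = [0.5854 -1.0950; -0.4946 0.6153]
A−BK = [0.1327 -0.1268; 0.3129 -1.1560]
AᵀP(A−BK) = [1.1756 -1.9802; -1.9802 3.4990]
P' = Q + AᵀP(A−BK) = [3.6756 -6.4802; -6.4802 12.4990]
tr(P') = 16.1746


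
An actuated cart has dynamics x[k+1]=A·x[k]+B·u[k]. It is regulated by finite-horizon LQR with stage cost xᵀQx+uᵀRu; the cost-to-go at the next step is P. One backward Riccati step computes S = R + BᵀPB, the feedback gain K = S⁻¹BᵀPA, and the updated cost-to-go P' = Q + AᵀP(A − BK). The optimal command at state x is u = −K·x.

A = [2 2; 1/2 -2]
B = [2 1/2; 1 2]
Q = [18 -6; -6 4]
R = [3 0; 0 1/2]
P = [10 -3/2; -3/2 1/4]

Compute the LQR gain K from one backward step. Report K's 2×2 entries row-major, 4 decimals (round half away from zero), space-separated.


0.9097 1.1051 0.4636 0.3558

BᵀP = [18.5000 -2.7500; 2.0000 -0.2500]
S = R + BᵀPB = [3 0; 0 1/2] + [34.2500 3.7500; 3.7500 0.5000] = [37.2500 3.7500; 3.7500 1.0000]
BᵀPA = [35.6250 42.5000; 3.8750 4.5000]
K = S⁻¹·BᵀPA = [0.9097 1.1051; 0.4636 0.3558]
A−BK = [-0.0512 -0.3881; -1.3369 -3.8167]
AᵀP(A−BK) = [2.8578 3.5013; 3.5013 4.4313]
P' = Q + AᵀP(A−BK) = [20.8578 -2.4987; -2.4987 8.4313]
tr(P') = 29.2891


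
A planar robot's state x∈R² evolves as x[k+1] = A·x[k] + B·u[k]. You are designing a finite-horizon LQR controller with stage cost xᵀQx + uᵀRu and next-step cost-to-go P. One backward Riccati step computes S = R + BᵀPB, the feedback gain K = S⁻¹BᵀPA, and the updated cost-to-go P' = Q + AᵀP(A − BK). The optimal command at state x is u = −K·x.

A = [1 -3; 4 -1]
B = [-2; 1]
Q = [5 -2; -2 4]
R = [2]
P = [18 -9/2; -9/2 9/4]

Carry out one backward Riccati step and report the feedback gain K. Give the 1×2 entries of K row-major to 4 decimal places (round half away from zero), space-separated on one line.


0.0477 1.1698

BᵀP = [-40.5000 11.2500]
S = R + BᵀPB = [2] + [92.2500] = [94.2500]
BᵀPA = [4.5000 110.2500]
K = S⁻¹·BᵀPA = [0.0477 1.1698]
A−BK = [1.0955 -0.6605; 3.9523 -2.1698]
AᵀP(A−BK) = [17.7851 -9.7639; -9.7639 8.2838]
P' = Q + AᵀP(A−BK) = [22.7851 -11.7639; -11.7639 12.2838]
tr(P') = 35.0690


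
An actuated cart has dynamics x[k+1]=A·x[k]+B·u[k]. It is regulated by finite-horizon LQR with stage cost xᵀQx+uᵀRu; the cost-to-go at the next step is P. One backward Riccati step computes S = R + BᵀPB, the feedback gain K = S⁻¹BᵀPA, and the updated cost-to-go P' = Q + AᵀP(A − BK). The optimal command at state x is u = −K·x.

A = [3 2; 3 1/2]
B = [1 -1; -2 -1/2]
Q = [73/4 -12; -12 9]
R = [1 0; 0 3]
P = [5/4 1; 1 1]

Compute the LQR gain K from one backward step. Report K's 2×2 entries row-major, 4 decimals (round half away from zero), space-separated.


BᵀP = [-0.7500 -1.0000; -1.7500 -1.5000]
S = R + BᵀPB = [1 0; 0 3] + [1.2500 1.2500; 1.2500 2.5000] = [2.2500 1.2500; 1.2500 5.5000]
BᵀPA = [-5.2500 -2.0000; -9.7500 -4.2500]
K = S⁻¹·BᵀPA = [-1.5434 -0.5260; -1.4220 -0.6532]
A−BK = [3.1214 1.8728; -0.7977 -0.8786]
AᵀP(A−BK) = [16.2832 7.3699; 7.3699 3.4220]
P' = Q + AᵀP(A−BK) = [34.5332 -4.6301; -4.6301 12.4220]
tr(P') = 46.9552

-1.5434 -0.5260 -1.4220 -0.6532


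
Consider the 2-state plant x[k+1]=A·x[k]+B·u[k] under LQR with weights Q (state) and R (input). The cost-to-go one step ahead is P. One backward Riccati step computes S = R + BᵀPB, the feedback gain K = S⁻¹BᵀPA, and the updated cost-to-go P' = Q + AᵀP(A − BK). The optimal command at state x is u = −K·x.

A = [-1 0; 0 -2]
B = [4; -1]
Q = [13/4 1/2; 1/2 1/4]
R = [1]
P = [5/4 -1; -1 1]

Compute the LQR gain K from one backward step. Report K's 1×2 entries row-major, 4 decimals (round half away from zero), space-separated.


-0.2000 0.3333

BᵀP = [6.0000 -5.0000]
S = R + BᵀPB = [1] + [29.0000] = [30.0000]
BᵀPA = [-6.0000 10.0000]
K = S⁻¹·BᵀPA = [-0.2000 0.3333]
A−BK = [-0.2000 -1.3333; -0.2000 -1.6667]
AᵀP(A−BK) = [0.0500 0.0000; 0.0000 0.6667]
P' = Q + AᵀP(A−BK) = [3.3000 0.5000; 0.5000 0.9167]
tr(P') = 4.2167


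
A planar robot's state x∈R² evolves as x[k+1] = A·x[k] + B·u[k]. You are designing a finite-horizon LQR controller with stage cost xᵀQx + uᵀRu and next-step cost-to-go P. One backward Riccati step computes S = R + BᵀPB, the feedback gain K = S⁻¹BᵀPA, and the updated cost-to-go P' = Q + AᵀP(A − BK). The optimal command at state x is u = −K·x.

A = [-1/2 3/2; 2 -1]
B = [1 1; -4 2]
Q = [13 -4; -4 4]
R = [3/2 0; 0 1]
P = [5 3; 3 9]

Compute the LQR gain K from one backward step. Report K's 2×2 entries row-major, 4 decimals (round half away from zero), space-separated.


-0.4730 0.5902 0.0365 0.7145

BᵀP = [-7.0000 -33.0000; 11.0000 21.0000]
S = R + BᵀPB = [3/2 0; 0 1] + [125.0000 -73.0000; -73.0000 53.0000] = [126.5000 -73.0000; -73.0000 54.0000]
BᵀPA = [-62.5000 22.5000; 36.5000 -4.5000]
K = S⁻¹·BᵀPA = [-0.4730 0.5902; 0.0365 0.7145]
A−BK = [-0.0634 0.1952; 0.0350 -0.0682]
AᵀP(A−BK) = [0.3548 -0.4427; -0.4427 1.1857]
P' = Q + AᵀP(A−BK) = [13.3548 -4.4427; -4.4427 5.1857]
tr(P') = 18.5404


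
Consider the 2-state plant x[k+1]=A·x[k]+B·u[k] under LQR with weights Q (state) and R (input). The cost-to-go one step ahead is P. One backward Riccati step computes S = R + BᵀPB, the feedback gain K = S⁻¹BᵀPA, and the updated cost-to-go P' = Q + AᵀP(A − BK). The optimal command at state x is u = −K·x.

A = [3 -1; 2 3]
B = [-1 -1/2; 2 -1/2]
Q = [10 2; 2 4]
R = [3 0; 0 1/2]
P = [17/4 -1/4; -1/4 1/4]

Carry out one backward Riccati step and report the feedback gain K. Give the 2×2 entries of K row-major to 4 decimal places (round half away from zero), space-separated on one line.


BᵀP = [-4.7500 0.7500; -2.0000 0.0000]
S = R + BᵀPB = [3 0; 0 1/2] + [6.2500 2.0000; 2.0000 1.0000] = [9.2500 2.0000; 2.0000 1.5000]
BᵀPA = [-12.7500 7.0000; -6.0000 2.0000]
K = S⁻¹·BᵀPA = [-0.7215 0.6582; -3.0380 0.4557]
A−BK = [0.7595 -0.1139; 1.9241 1.9114]
AᵀP(A−BK) = [8.8228 -1.8734; -1.8734 2.4810]
P' = Q + AᵀP(A−BK) = [18.8228 0.1266; 0.1266 6.4810]
tr(P') = 25.3038

-0.7215 0.6582 -3.0380 0.4557


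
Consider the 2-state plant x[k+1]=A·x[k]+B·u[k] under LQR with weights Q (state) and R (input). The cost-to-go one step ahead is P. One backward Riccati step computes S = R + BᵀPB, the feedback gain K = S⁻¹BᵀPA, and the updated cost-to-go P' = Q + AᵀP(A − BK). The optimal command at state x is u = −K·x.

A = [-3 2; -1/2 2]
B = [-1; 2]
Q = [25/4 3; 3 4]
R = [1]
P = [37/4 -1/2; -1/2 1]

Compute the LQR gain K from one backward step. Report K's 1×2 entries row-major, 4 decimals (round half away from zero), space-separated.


1.8154 -0.9538

BᵀP = [-10.2500 2.5000]
S = R + BᵀPB = [1] + [15.2500] = [16.2500]
BᵀPA = [29.5000 -15.5000]
K = S⁻¹·BᵀPA = [1.8154 -0.9538]
A−BK = [-1.1846 1.0462; -4.1308 3.9077]
AᵀP(A−BK) = [28.4462 -24.8615; -24.8615 22.2154]
P' = Q + AᵀP(A−BK) = [34.6962 -21.8615; -21.8615 26.2154]
tr(P') = 60.9115


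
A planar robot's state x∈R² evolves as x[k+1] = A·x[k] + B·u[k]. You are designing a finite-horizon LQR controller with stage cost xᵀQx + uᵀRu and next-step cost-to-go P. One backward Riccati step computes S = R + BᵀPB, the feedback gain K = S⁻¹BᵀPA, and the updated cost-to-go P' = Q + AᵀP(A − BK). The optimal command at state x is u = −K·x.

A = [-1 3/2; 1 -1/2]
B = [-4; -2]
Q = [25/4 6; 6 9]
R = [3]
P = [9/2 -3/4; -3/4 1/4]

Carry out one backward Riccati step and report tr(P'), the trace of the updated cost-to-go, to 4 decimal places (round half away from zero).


16.6094

BᵀP = [-16.5000 2.5000]
S = R + BᵀPB = [3] + [61.0000] = [64.0000]
BᵀPA = [19.0000 -26.0000]
K = S⁻¹·BᵀPA = [0.2969 -0.4063]
A−BK = [0.1875 -0.1250; 1.5938 -1.3125]
AᵀP(A−BK) = [0.6094 -0.6563; -0.6563 0.7500]
P' = Q + AᵀP(A−BK) = [6.8594 5.3438; 5.3438 9.7500]
tr(P') = 16.6094


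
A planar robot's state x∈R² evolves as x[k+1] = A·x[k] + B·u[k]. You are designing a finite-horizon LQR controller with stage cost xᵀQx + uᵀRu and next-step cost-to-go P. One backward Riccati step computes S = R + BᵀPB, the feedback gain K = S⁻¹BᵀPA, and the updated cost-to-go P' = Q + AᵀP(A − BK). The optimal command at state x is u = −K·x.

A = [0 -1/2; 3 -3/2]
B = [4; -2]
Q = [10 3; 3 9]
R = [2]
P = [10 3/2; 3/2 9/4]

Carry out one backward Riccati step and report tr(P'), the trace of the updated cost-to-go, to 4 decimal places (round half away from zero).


45.9957

BᵀP = [37.0000 1.5000]
S = R + BᵀPB = [2] + [145.0000] = [147.0000]
BᵀPA = [4.5000 -20.7500]
K = S⁻¹·BᵀPA = [0.0306 -0.1412]
A−BK = [-0.1224 0.0646; 3.0612 -1.7823]
AᵀP(A−BK) = [20.1122 -11.7398; -11.7398 6.8835]
P' = Q + AᵀP(A−BK) = [30.1122 -8.7398; -8.7398 15.8835]
tr(P') = 45.9957
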